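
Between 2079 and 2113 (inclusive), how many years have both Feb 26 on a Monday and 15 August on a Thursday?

1

Check each year's weekday for Feb 26 and 15 August:
  2079: Sun/Tue  2080: Mon/Thu ✓  2081: Wed/Fri  2082: Thu/Sat  2083: Fri/Sun  2084: Sat/Tue  2085: Mon/Wed  2086: Tue/Thu  2087: Wed/Fri  2088: Thu/Sun  2089: Sat/Mon  2090: Sun/Tue  2091: Mon/Wed  2092: Tue/Fri  …(7 more)…  2100: Fri/Sun  2101: Sat/Mon  2102: Sun/Tue  2103: Mon/Wed  2104: Tue/Fri  2105: Thu/Sat  2106: Fri/Sun  2107: Sat/Mon  2108: Sun/Wed  2109: Tue/Thu  2110: Wed/Fri  2111: Thu/Sat  2112: Fri/Mon  2113: Sun/Tue
Both conditions hold in: 2080 — 1.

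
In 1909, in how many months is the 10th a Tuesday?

1

Check the 10th of each month of 1909: Jan 10: Sun, Feb 10: Wed, Mar 10: Wed, Apr 10: Sat, May 10: Mon, Jun 10: Thu, Jul 10: Sat, Aug 10: Tue, Sep 10: Fri, Oct 10: Sun, Nov 10: Wed, Dec 10: Fri.
Tuesday occurs in August — 1 month.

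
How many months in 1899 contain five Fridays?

4

A month of length L has five Fridays iff its first Friday is on day ≤ L−28 (so day 1–3 in a 31-day month, 1–2 in a 30-day month, day 1 in a leap February).
Checking each month of 1899: Jan starts Sun (31d); Feb starts Wed (28d); Mar starts Wed (31d) ✓; Apr starts Sat (30d); May starts Mon (31d); Jun starts Thu (30d) ✓; Jul starts Sat (31d); Aug starts Tue (31d); Sep starts Fri (30d) ✓; Oct starts Sun (31d); Nov starts Wed (30d); Dec starts Fri (31d) ✓.
Five-Friday months: March, June, September, December → 4.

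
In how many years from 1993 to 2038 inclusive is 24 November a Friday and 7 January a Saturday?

5

Check each year's weekday for 24 November and 7 January:
  1993: Wed/Thu  1994: Thu/Fri  1995: Fri/Sat ✓  1996: Sun/Sun  1997: Mon/Tue  1998: Tue/Wed  1999: Wed/Thu  2000: Fri/Fri  2001: Sat/Sun  2002: Sun/Mon  2003: Mon/Tue  2004: Wed/Wed  2005: Thu/Fri  2006: Fri/Sat ✓  …(18 more)…  2025: Mon/Tue  2026: Tue/Wed  2027: Wed/Thu  2028: Fri/Fri  2029: Sat/Sun  2030: Sun/Mon  2031: Mon/Tue  2032: Wed/Wed  2033: Thu/Fri  2034: Fri/Sat ✓  2035: Sat/Sun  2036: Mon/Mon  2037: Tue/Wed  2038: Wed/Thu
Both conditions hold in: 1995, 2006, 2017, 2023, 2034 — 5.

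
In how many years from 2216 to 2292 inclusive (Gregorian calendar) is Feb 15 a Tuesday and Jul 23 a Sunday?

Check each year's weekday for Feb 15 and Jul 23:
  2216: Thu/Tue  2217: Sat/Wed  2218: Sun/Thu  2219: Mon/Fri  2220: Tue/Sun ✓  2221: Thu/Mon  2222: Fri/Tue  2223: Sat/Wed  2224: Sun/Fri  2225: Tue/Sat  2226: Wed/Sun  2227: Thu/Mon  2228: Fri/Wed  2229: Sun/Thu  …(49 more)…  2279: Sat/Wed  2280: Sun/Fri  2281: Tue/Sat  2282: Wed/Sun  2283: Thu/Mon  2284: Fri/Wed  2285: Sun/Thu  2286: Mon/Fri  2287: Tue/Sat  2288: Wed/Mon  2289: Fri/Tue  2290: Sat/Wed  2291: Sun/Thu  2292: Mon/Sat
Both conditions hold in: 2220, 2248, 2276 — 3.

3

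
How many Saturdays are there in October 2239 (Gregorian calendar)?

4

October 2239 has 31 days and begins on Tuesday.
The first Saturday is October 5.
Saturdays fall on 5, 12, 19, 26 — that's 4.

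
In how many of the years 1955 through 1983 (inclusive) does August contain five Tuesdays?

13

August has 31 days; it has five Tuesdays when Tuesday falls among the first (month-length − 28) days — i.e. when August 1 is one of Tuesday/Monday/Sunday.
August 1 by year: 1955:Mon✓ 1956:Wed 1957:Thu 1958:Fri 1959:Sat 1960:Mon✓ 1961:Tue✓ 1962:Wed 1963:Thu 1964:Sat 1965:Sun✓ 1966:Mon✓ 1967:Tue✓ 1968:Thu 1969:Fri 1970:Sat 1971:Sun✓ 1972:Tue✓ 1973:Wed 1974:Thu 1975:Fri 1976:Sun✓ 1977:Mon✓ 1978:Tue✓ 1979:Wed 1980:Fri 1981:Sat 1982:Sun✓ 1983:Mon✓
Years with five Tuesdays: 1955, 1960, 1961, 1965, 1966, 1967, 1971, 1972, 1976, 1977, 1978, 1982, 1983 → 13.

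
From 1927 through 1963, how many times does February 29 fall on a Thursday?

1

Leap years in 1927–1963: 9 of them.
Feb 29 weekday advances by 5 (mod 7) from one leap year to the next four years later (or differs when a century non-leap intervenes).
Leap-day weekdays: 1928:Wed 1932:Mon 1936:Sat 1940:Thu✓ 1944:Tue 1948:Sun 1952:Fri 1956:Wed 1960:Mon
Thursday: 1940 → 1.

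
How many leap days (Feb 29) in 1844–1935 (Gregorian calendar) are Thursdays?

3

Leap years in 1844–1935: 22 of them.
Feb 29 weekday advances by 5 (mod 7) from one leap year to the next four years later (or differs when a century non-leap intervenes).
Leap-day weekdays: 1844:Thu✓ 1848:Tue 1852:Sun 1856:Fri 1860:Wed 1864:Mon 1868:Sat 1872:Thu✓ 1876:Tue 1880:Sun 1884:Fri 1888:Wed 1892:Mon 1896:Sat 1904:Mon 1908:Sat 1912:Thu✓ 1916:Tue 1920:Sun 1924:Fri 1928:Wed 1932:Mon
Thursday: 1844, 1872, 1912 → 3.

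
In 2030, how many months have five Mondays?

4

A month of length L has five Mondays iff its first Monday is on day ≤ L−28 (so day 1–3 in a 31-day month, 1–2 in a 30-day month, day 1 in a leap February).
Checking each month of 2030: Jan starts Tue (31d); Feb starts Fri (28d); Mar starts Fri (31d); Apr starts Mon (30d) ✓; May starts Wed (31d); Jun starts Sat (30d); Jul starts Mon (31d) ✓; Aug starts Thu (31d); Sep starts Sun (30d) ✓; Oct starts Tue (31d); Nov starts Fri (30d); Dec starts Sun (31d) ✓.
Five-Monday months: April, July, September, December → 4.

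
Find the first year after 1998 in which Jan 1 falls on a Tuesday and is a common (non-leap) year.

Jan 1 advances by 2 weekdays after a leap year and by 1 after a common year.
1998: Jan 1 is Thursday.
1999: Friday
2000: Saturday (leap)
2001: Monday
2002: Tuesday
2002 begins on a Tuesday and is a common year.

2002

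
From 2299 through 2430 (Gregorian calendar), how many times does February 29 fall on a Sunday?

4

Leap years in 2299–2430: 32 of them.
Feb 29 weekday advances by 5 (mod 7) from one leap year to the next four years later (or differs when a century non-leap intervenes).
Leap-day weekdays: 2304:Mon 2308:Sat 2312:Thu 2316:Tue 2320:Sun✓ 2324:Fri 2328:Wed 2332:Mon 2336:Sat 2340:Thu 2344:Tue 2348:Sun✓ 2352:Fri …(6 more)… 2380:Fri 2384:Wed 2388:Mon 2392:Sat 2396:Thu 2400:Tue 2404:Sun✓ 2408:Fri 2412:Wed 2416:Mon 2420:Sat 2424:Thu 2428:Tue
Sunday: 2320, 2348, 2376, 2404 → 4.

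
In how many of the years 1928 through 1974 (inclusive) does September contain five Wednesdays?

13

September has 30 days; it has five Wednesdays when Wednesday falls among the first (month-length − 28) days — i.e. when September 1 is one of Wednesday/Tuesday.
September 1 by year: 1928:Sat 1929:Sun 1930:Mon 1931:Tue✓ 1932:Thu 1933:Fri 1934:Sat 1935:Sun 1936:Tue✓ 1937:Wed✓ 1938:Thu 1939:Fri 1940:Sun 1941:Mon 1942:Tue✓ …(17 more)… 1960:Thu 1961:Fri 1962:Sat 1963:Sun 1964:Tue✓ 1965:Wed✓ 1966:Thu 1967:Fri 1968:Sun 1969:Mon 1970:Tue✓ 1971:Wed✓ 1972:Fri 1973:Sat 1974:Sun
Years with five Wednesdays: 1931, 1936, 1937, 1942, 1943, 1948, 1953, 1954, 1959, 1964, 1965, 1970, 1971 → 13.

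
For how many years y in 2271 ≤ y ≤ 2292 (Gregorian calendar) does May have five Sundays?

May has 31 days; it has five Sundays when Sunday falls among the first (month-length − 28) days — i.e. when May 1 is one of Sunday/Saturday/Friday.
May 1 by year: 2271:Mon 2272:Wed 2273:Thu 2274:Fri✓ 2275:Sat✓ 2276:Mon 2277:Tue 2278:Wed 2279:Thu 2280:Sat✓ 2281:Sun✓ 2282:Mon 2283:Tue 2284:Thu 2285:Fri✓ 2286:Sat✓ 2287:Sun✓ 2288:Tue 2289:Wed 2290:Thu 2291:Fri✓ 2292:Sun✓
Years with five Sundays: 2274, 2275, 2280, 2281, 2285, 2286, 2287, 2291, 2292 → 9.

9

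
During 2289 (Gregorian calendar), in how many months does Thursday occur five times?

A month of length L has five Thursdays iff its first Thursday is on day ≤ L−28 (so day 1–3 in a 31-day month, 1–2 in a 30-day month, day 1 in a leap February).
Checking each month of 2289: Jan starts Tue (31d) ✓; Feb starts Fri (28d); Mar starts Fri (31d); Apr starts Mon (30d); May starts Wed (31d) ✓; Jun starts Sat (30d); Jul starts Mon (31d); Aug starts Thu (31d) ✓; Sep starts Sun (30d); Oct starts Tue (31d) ✓; Nov starts Fri (30d); Dec starts Sun (31d).
Five-Thursday months: January, May, August, October → 4.

4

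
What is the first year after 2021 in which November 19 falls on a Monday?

From one year to the next, a fixed date's weekday advances by 1, or by 2 when a Feb 29 lies between the two dates.
2021: November 19 is Friday.
2022: Saturday (+1)
2023: Sunday (+1)
2024: Tuesday (+2)
2025: Wednesday (+1)
2026: Thursday (+1)
2027: Friday (+1)
2028: Sunday (+2)
2029: Monday (+1)
November 19 falls on a Monday in 2029.

2029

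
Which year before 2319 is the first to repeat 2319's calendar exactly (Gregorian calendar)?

2313

Two years share a calendar iff Jan 1 falls on the same weekday and both are leap or both are common. 2319: Jan 1 is Wednesday, common year.
2318: Jan 1 Tuesday, common
2317: Jan 1 Monday, common
2316: Jan 1 Saturday, leap
2315: Jan 1 Friday, common
2314: Jan 1 Thursday, common
2313: Jan 1 Wednesday, common
2313 matches on both conditions.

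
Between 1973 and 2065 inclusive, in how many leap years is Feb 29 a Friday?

Leap years in 1973–2065: 23 of them.
Feb 29 weekday advances by 5 (mod 7) from one leap year to the next four years later (or differs when a century non-leap intervenes).
Leap-day weekdays: 1976:Sun 1980:Fri✓ 1984:Wed 1988:Mon 1992:Sat 1996:Thu 2000:Tue 2004:Sun 2008:Fri✓ 2012:Wed 2016:Mon 2020:Sat 2024:Thu 2028:Tue 2032:Sun 2036:Fri✓ 2040:Wed 2044:Mon 2048:Sat 2052:Thu 2056:Tue 2060:Sun 2064:Fri✓
Friday: 1980, 2008, 2036, 2064 → 4.

4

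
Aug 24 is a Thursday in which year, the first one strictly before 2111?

From one year to the next, a fixed date's weekday advances by 1, or by 2 when a Feb 29 lies between the two dates.
2111: August 24 is Monday.
2110: Sunday (−1)
2109: Saturday (−1)
2108: Friday (−1)
2107: Wednesday (−2)
2106: Tuesday (−1)
2105: Monday (−1)
2104: Sunday (−1)
2103: Friday (−2)
2102: Thursday (−1)
Aug 24 falls on a Thursday in 2102.

2102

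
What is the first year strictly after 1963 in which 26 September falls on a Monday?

From one year to the next, a fixed date's weekday advances by 1, or by 2 when a Feb 29 lies between the two dates.
1963: September 26 is Thursday.
1964: Saturday (+2)
1965: Sunday (+1)
1966: Monday (+1)
26 September falls on a Monday in 1966.

1966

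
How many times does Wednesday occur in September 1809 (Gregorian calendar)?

4

September 1809 has 30 days and begins on Friday.
The first Wednesday is September 6.
Wednesdays fall on 6, 13, 20, 27 — that's 4.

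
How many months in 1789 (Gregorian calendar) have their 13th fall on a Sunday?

Check the 13th of each month of 1789: Jan 13: Tue, Feb 13: Fri, Mar 13: Fri, Apr 13: Mon, May 13: Wed, Jun 13: Sat, Jul 13: Mon, Aug 13: Thu, Sep 13: Sun, Oct 13: Tue, Nov 13: Fri, Dec 13: Sun.
Sunday occurs in September, December — 2 months.

2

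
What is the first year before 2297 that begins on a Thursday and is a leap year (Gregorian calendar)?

Jan 1 advances by 2 weekdays after a leap year and by 1 after a common year.
2297: Jan 1 is Friday.
2296: Wednesday (leap)
2295: Tuesday
2294: Monday
2293: Sunday
2292: Friday (leap)
2291: Thursday
2290: Wednesday
2289: Tuesday
2288: Sunday (leap)
2287: Saturday
2286: Friday
2285: Thursday
2284: Tuesday (leap)
2283: Monday
2282: Sunday
2281: Saturday
2280: Thursday (leap)
2280 begins on a Thursday and is a leap year.

2280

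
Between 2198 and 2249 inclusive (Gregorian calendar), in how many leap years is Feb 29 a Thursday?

2

Leap years in 2198–2249: 12 of them.
Feb 29 weekday advances by 5 (mod 7) from one leap year to the next four years later (or differs when a century non-leap intervenes).
Leap-day weekdays: 2204:Wed 2208:Mon 2212:Sat 2216:Thu✓ 2220:Tue 2224:Sun 2228:Fri 2232:Wed 2236:Mon 2240:Sat 2244:Thu✓ 2248:Tue
Thursday: 2216, 2244 → 2.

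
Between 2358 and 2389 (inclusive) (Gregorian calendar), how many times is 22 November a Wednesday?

5

Track 22 November's weekday year by year (advancing +1, or +2 across a Feb 29):
  2358: Sat  2359: Sun (+1)  2360: Tue (+2)  2361: Wed (+1) ✓  2362: Thu (+1)
  2363: Fri (+1)  2364: Sun (+2)  2365: Mon (+1)  2366: Tue (+1)  2367: Wed (+1) ✓
  2368: Fri (+2)  2369: Sat (+1)  2370: Sun (+1)  2371: Mon (+1)  … (4 more years) …
  2376: Mon (+2)  2377: Tue (+1)  2378: Wed (+1) ✓  2379: Thu (+1)  2380: Sat (+2)
  2381: Sun (+1)  2382: Mon (+1)  2383: Tue (+1)  2384: Thu (+2)  2385: Fri (+1)
  2386: Sat (+1)  2387: Sun (+1)  2388: Tue (+2)  2389: Wed (+1) ✓
Wednesday years: 2361, 2367, 2372, 2378, 2389 — 5 in total.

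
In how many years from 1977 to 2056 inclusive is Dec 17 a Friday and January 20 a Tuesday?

Check each year's weekday for Dec 17 and January 20:
  1977: Sat/Thu  1978: Sun/Fri  1979: Mon/Sat  1980: Wed/Sun  1981: Thu/Tue  1982: Fri/Wed  1983: Sat/Thu  1984: Mon/Fri  1985: Tue/Sun  1986: Wed/Mon  1987: Thu/Tue  1988: Sat/Wed  1989: Sun/Fri  1990: Mon/Sat  …(52 more)…  2043: Thu/Tue  2044: Sat/Wed  2045: Sun/Fri  2046: Mon/Sat  2047: Tue/Sun  2048: Thu/Mon  2049: Fri/Wed  2050: Sat/Thu  2051: Sun/Fri  2052: Tue/Sat  2053: Wed/Mon  2054: Thu/Tue  2055: Fri/Wed  2056: Sun/Thu
Both conditions hold in: 2004, 2032 — 2.

2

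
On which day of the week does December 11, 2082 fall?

Friday

January 1, 2082 is a Thursday.
December 11 is day 345 of the year, i.e. 344 days after Jan 1.
344 mod 7 = 1, so advance 1 weekday from Thursday: Friday.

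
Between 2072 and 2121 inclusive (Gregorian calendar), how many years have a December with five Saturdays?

22

December has 31 days; it has five Saturdays when Saturday falls among the first (month-length − 28) days — i.e. when December 1 is one of Saturday/Friday/Thursday.
December 1 by year: 2072:Thu✓ 2073:Fri✓ 2074:Sat✓ 2075:Sun 2076:Tue 2077:Wed 2078:Thu✓ 2079:Fri✓ 2080:Sun 2081:Mon 2082:Tue 2083:Wed 2084:Fri✓ 2085:Sat✓ 2086:Sun …(20 more)… 2107:Thu✓ 2108:Sat✓ 2109:Sun 2110:Mon 2111:Tue 2112:Thu✓ 2113:Fri✓ 2114:Sat✓ 2115:Sun 2116:Tue 2117:Wed 2118:Thu✓ 2119:Fri✓ 2120:Sun 2121:Mon
Years with five Saturdays: 2072, 2073, 2074, 2078, 2079, 2084, 2085, 2089, 2090, 2091, 2095, 2096, 2101, 2102, 2103, 2107, 2108, 2112, 2113, 2114, 2118, 2119 → 22.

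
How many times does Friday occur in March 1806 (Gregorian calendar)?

4

March 1806 has 31 days and begins on Saturday.
The first Friday is March 7.
Fridays fall on 7, 14, 21, 28 — that's 4.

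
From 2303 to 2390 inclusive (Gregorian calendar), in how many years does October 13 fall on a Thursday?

13

Track October 13's weekday year by year (advancing +1, or +2 across a Feb 29):
  2303: Tue  2304: Thu (+2) ✓  2305: Fri (+1)  2306: Sat (+1)  2307: Sun (+1)
  2308: Tue (+2)  2309: Wed (+1)  2310: Thu (+1) ✓  2311: Fri (+1)  2312: Sun (+2)
  2313: Mon (+1)  2314: Tue (+1)  2315: Wed (+1)  2316: Fri (+2)  … (60 more years) …
  2377: Thu (+1) ✓  2378: Fri (+1)  2379: Sat (+1)  2380: Mon (+2)  2381: Tue (+1)
  2382: Wed (+1)  2383: Thu (+1) ✓  2384: Sat (+2)  2385: Sun (+1)  2386: Mon (+1)
  2387: Tue (+1)  2388: Thu (+2) ✓  2389: Fri (+1)  2390: Sat (+1)
Thursday years: 2304, 2310, 2321, 2327, 2332, 2338, 2349, 2355, 2360, 2366, 2377, 2383, 2388 — 13 in total.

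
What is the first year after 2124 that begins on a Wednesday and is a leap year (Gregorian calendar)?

2144

Jan 1 advances by 2 weekdays after a leap year and by 1 after a common year.
2124: Jan 1 is Saturday (leap).
2125: Monday
2126: Tuesday
2127: Wednesday
2128: Thursday (leap)
2129: Saturday
2130: Sunday
2131: Monday
2132: Tuesday (leap)
2133: Thursday
2134: Friday
2135: Saturday
2136: Sunday (leap)
2137: Tuesday
2138: Wednesday
2139: Thursday
2140: Friday (leap)
2141: Sunday
2142: Monday
2143: Tuesday
2144: Wednesday (leap)
2144 begins on a Wednesday and is a leap year.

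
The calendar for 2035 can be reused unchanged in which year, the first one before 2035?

2029

Two years share a calendar iff Jan 1 falls on the same weekday and both are leap or both are common. 2035: Jan 1 is Monday, common year.
2034: Jan 1 Sunday, common
2033: Jan 1 Saturday, common
2032: Jan 1 Thursday, leap
2031: Jan 1 Wednesday, common
2030: Jan 1 Tuesday, common
2029: Jan 1 Monday, common
2029 matches on both conditions.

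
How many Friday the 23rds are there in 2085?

Check the 23rd of each month of 2085: Jan 23: Tue, Feb 23: Fri, Mar 23: Fri, Apr 23: Mon, May 23: Wed, Jun 23: Sat, Jul 23: Mon, Aug 23: Thu, Sep 23: Sun, Oct 23: Tue, Nov 23: Fri, Dec 23: Sun.
Friday occurs in February, March, November — 3 months.

3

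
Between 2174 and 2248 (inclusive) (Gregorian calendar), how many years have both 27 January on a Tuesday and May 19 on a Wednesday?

Check each year's weekday for 27 January and May 19:
  2174: Thu/Thu  2175: Fri/Fri  2176: Sat/Sun  2177: Mon/Mon  2178: Tue/Tue  2179: Wed/Wed  2180: Thu/Fri  2181: Sat/Sat  2182: Sun/Sun  2183: Mon/Mon  2184: Tue/Wed ✓  2185: Thu/Thu  2186: Fri/Fri  2187: Sat/Sat  …(47 more)…  2235: Tue/Tue  2236: Wed/Thu  2237: Fri/Fri  2238: Sat/Sat  2239: Sun/Sun  2240: Mon/Tue  2241: Wed/Wed  2242: Thu/Thu  2243: Fri/Fri  2244: Sat/Sun  2245: Mon/Mon  2246: Tue/Tue  2247: Wed/Wed  2248: Thu/Fri
Both conditions hold in: 2184, 2224 — 2.

2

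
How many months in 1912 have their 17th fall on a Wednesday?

Check the 17th of each month of 1912: Jan 17: Wed, Feb 17: Sat, Mar 17: Sun, Apr 17: Wed, May 17: Fri, Jun 17: Mon, Jul 17: Wed, Aug 17: Sat, Sep 17: Tue, Oct 17: Thu, Nov 17: Sun, Dec 17: Tue.
Wednesday occurs in January, April, July — 3 months.

3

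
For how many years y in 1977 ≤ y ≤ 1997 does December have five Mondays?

9

December has 31 days; it has five Mondays when Monday falls among the first (month-length − 28) days — i.e. when December 1 is one of Monday/Sunday/Saturday.
December 1 by year: 1977:Thu 1978:Fri 1979:Sat✓ 1980:Mon✓ 1981:Tue 1982:Wed 1983:Thu 1984:Sat✓ 1985:Sun✓ 1986:Mon✓ 1987:Tue 1988:Thu 1989:Fri 1990:Sat✓ 1991:Sun✓ 1992:Tue 1993:Wed 1994:Thu 1995:Fri 1996:Sun✓ 1997:Mon✓
Years with five Mondays: 1979, 1980, 1984, 1985, 1986, 1990, 1991, 1996, 1997 → 9.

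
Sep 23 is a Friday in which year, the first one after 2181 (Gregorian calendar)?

2185

From one year to the next, a fixed date's weekday advances by 1, or by 2 when a Feb 29 lies between the two dates.
2181: September 23 is Sunday.
2182: Monday (+1)
2183: Tuesday (+1)
2184: Thursday (+2)
2185: Friday (+1)
Sep 23 falls on a Friday in 2185.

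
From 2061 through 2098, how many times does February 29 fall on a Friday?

2

Leap years in 2061–2098: 9 of them.
Feb 29 weekday advances by 5 (mod 7) from one leap year to the next four years later (or differs when a century non-leap intervenes).
Leap-day weekdays: 2064:Fri✓ 2068:Wed 2072:Mon 2076:Sat 2080:Thu 2084:Tue 2088:Sun 2092:Fri✓ 2096:Wed
Friday: 2064, 2092 → 2.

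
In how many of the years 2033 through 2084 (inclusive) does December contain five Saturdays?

23

December has 31 days; it has five Saturdays when Saturday falls among the first (month-length − 28) days — i.e. when December 1 is one of Saturday/Friday/Thursday.
December 1 by year: 2033:Thu✓ 2034:Fri✓ 2035:Sat✓ 2036:Mon 2037:Tue 2038:Wed 2039:Thu✓ 2040:Sat✓ 2041:Sun 2042:Mon 2043:Tue 2044:Thu✓ 2045:Fri✓ 2046:Sat✓ 2047:Sun …(22 more)… 2070:Mon 2071:Tue 2072:Thu✓ 2073:Fri✓ 2074:Sat✓ 2075:Sun 2076:Tue 2077:Wed 2078:Thu✓ 2079:Fri✓ 2080:Sun 2081:Mon 2082:Tue 2083:Wed 2084:Fri✓
Years with five Saturdays: 2033, 2034, 2035, 2039, 2040, 2044, 2045, 2046, 2050, 2051, 2056, 2057, 2061, 2062, 2063, 2067, 2068, 2072, 2073, 2074, 2078, 2079, 2084 → 23.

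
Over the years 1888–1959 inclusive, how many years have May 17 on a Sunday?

Track May 17's weekday year by year (advancing +1, or +2 across a Feb 29):
  1888: Thu  1889: Fri (+1)  1890: Sat (+1)  1891: Sun (+1) ✓  1892: Tue (+2)
  1893: Wed (+1)  1894: Thu (+1)  1895: Fri (+1)  1896: Sun (+2) ✓  1897: Mon (+1)
  1898: Tue (+1)  1899: Wed (+1)  1900: Thu (+1)  1901: Fri (+1)  … (44 more years) …
  1946: Fri (+1)  1947: Sat (+1)  1948: Mon (+2)  1949: Tue (+1)  1950: Wed (+1)
  1951: Thu (+1)  1952: Sat (+2)  1953: Sun (+1) ✓  1954: Mon (+1)  1955: Tue (+1)
  1956: Thu (+2)  1957: Fri (+1)  1958: Sat (+1)  1959: Sun (+1) ✓
Sunday years: 1891, 1896, 1903, 1908, 1914, 1925, 1931, 1936, 1942, 1953, 1959 — 11 in total.

11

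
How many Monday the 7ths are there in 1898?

3

Check the 7th of each month of 1898: Jan 7: Fri, Feb 7: Mon, Mar 7: Mon, Apr 7: Thu, May 7: Sat, Jun 7: Tue, Jul 7: Thu, Aug 7: Sun, Sep 7: Wed, Oct 7: Fri, Nov 7: Mon, Dec 7: Wed.
Monday occurs in February, March, November — 3 months.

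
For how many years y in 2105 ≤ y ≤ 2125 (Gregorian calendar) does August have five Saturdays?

August has 31 days; it has five Saturdays when Saturday falls among the first (month-length − 28) days — i.e. when August 1 is one of Saturday/Friday/Thursday.
August 1 by year: 2105:Sat✓ 2106:Sun 2107:Mon 2108:Wed 2109:Thu✓ 2110:Fri✓ 2111:Sat✓ 2112:Mon 2113:Tue 2114:Wed 2115:Thu✓ 2116:Sat✓ 2117:Sun 2118:Mon 2119:Tue 2120:Thu✓ 2121:Fri✓ 2122:Sat✓ 2123:Sun 2124:Tue 2125:Wed
Years with five Saturdays: 2105, 2109, 2110, 2111, 2115, 2116, 2120, 2121, 2122 → 9.

9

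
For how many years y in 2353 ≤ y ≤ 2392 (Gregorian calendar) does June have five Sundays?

11

June has 30 days; it has five Sundays when Sunday falls among the first (month-length − 28) days — i.e. when June 1 is one of Sunday/Saturday.
June 1 by year: 2353:Mon 2354:Tue 2355:Wed 2356:Fri 2357:Sat✓ 2358:Sun✓ 2359:Mon 2360:Wed 2361:Thu 2362:Fri 2363:Sat✓ 2364:Mon 2365:Tue 2366:Wed 2367:Thu …(10 more)… 2378:Thu 2379:Fri 2380:Sun✓ 2381:Mon 2382:Tue 2383:Wed 2384:Fri 2385:Sat✓ 2386:Sun✓ 2387:Mon 2388:Wed 2389:Thu 2390:Fri 2391:Sat✓ 2392:Mon
Years with five Sundays: 2357, 2358, 2363, 2368, 2369, 2374, 2375, 2380, 2385, 2386, 2391 → 11.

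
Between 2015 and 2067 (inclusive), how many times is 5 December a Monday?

8

Track 5 December's weekday year by year (advancing +1, or +2 across a Feb 29):
  2015: Sat  2016: Mon (+2) ✓  2017: Tue (+1)  2018: Wed (+1)  2019: Thu (+1)
  2020: Sat (+2)  2021: Sun (+1)  2022: Mon (+1) ✓  2023: Tue (+1)  2024: Thu (+2)
  2025: Fri (+1)  2026: Sat (+1)  2027: Sun (+1)  2028: Tue (+2)  … (25 more years) …
  2054: Sat (+1)  2055: Sun (+1)  2056: Tue (+2)  2057: Wed (+1)  2058: Thu (+1)
  2059: Fri (+1)  2060: Sun (+2)  2061: Mon (+1) ✓  2062: Tue (+1)  2063: Wed (+1)
  2064: Fri (+2)  2065: Sat (+1)  2066: Sun (+1)  2067: Mon (+1) ✓
Monday years: 2016, 2022, 2033, 2039, 2044, 2050, 2061, 2067 — 8 in total.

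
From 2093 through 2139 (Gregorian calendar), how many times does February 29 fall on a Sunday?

Leap years in 2093–2139: 10 of them.
Feb 29 weekday advances by 5 (mod 7) from one leap year to the next four years later (or differs when a century non-leap intervenes).
Leap-day weekdays: 2096:Wed 2104:Fri 2108:Wed 2112:Mon 2116:Sat 2120:Thu 2124:Tue 2128:Sun✓ 2132:Fri 2136:Wed
Sunday: 2128 → 1.

1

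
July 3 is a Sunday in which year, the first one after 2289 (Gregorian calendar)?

From one year to the next, a fixed date's weekday advances by 1, or by 2 when a Feb 29 lies between the two dates.
2289: July 3 is Wednesday.
2290: Thursday (+1)
2291: Friday (+1)
2292: Sunday (+2)
July 3 falls on a Sunday in 2292.

2292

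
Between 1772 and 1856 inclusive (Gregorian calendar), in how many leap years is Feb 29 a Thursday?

3

Leap years in 1772–1856: 21 of them.
Feb 29 weekday advances by 5 (mod 7) from one leap year to the next four years later (or differs when a century non-leap intervenes).
Leap-day weekdays: 1772:Sat 1776:Thu✓ 1780:Tue 1784:Sun 1788:Fri 1792:Wed 1796:Mon 1804:Wed 1808:Mon 1812:Sat 1816:Thu✓ 1820:Tue 1824:Sun 1828:Fri 1832:Wed 1836:Mon 1840:Sat 1844:Thu✓ 1848:Tue 1852:Sun 1856:Fri
Thursday: 1776, 1816, 1844 → 3.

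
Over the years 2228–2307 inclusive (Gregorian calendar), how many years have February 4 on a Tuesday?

11

Track February 4's weekday year by year (advancing +1, or +2 across a Feb 29):
  2228: Mon  2229: Wed (+2)  2230: Thu (+1)  2231: Fri (+1)  2232: Sat (+1)
  2233: Mon (+2)  2234: Tue (+1) ✓  2235: Wed (+1)  2236: Thu (+1)  2237: Sat (+2)
  2238: Sun (+1)  2239: Mon (+1)  2240: Tue (+1) ✓  2241: Thu (+2)  … (52 more years) …
  2294: Sun (+1)  2295: Mon (+1)  2296: Tue (+1) ✓  2297: Thu (+2)  2298: Fri (+1)
  2299: Sat (+1)  2300: Sun (+1)  2301: Mon (+1)  2302: Tue (+1) ✓  2303: Wed (+1)
  2304: Thu (+1)  2305: Sat (+2)  2306: Sun (+1)  2307: Mon (+1)
Tuesday years: 2234, 2240, 2245, 2251, 2262, 2268, 2273, 2279, 2290, 2296, 2302 — 11 in total.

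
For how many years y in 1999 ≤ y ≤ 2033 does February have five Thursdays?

1

February has 28 days (29 in leap years); it has five Thursdays when Thursday falls among the first (month-length − 28) days — i.e. when February 1 is Thursday in a leap year (never in a common year).
February 1 by year: 1999:Mon 2000:Tue 2001:Thu 2002:Fri 2003:Sat 2004:Sun 2005:Tue 2006:Wed 2007:Thu 2008:Fri 2009:Sun 2010:Mon 2011:Tue 2012:Wed 2013:Fri …(5 more)… 2019:Fri 2020:Sat 2021:Mon 2022:Tue 2023:Wed 2024:Thu✓ 2025:Sat 2026:Sun 2027:Mon 2028:Tue 2029:Thu 2030:Fri 2031:Sat 2032:Sun 2033:Tue
Years with five Thursdays: 2024 → 1.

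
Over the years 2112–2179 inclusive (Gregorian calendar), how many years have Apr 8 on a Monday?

Track Apr 8's weekday year by year (advancing +1, or +2 across a Feb 29):
  2112: Fri  2113: Sat (+1)  2114: Sun (+1)  2115: Mon (+1) ✓  2116: Wed (+2)
  2117: Thu (+1)  2118: Fri (+1)  2119: Sat (+1)  2120: Mon (+2) ✓  2121: Tue (+1)
  2122: Wed (+1)  2123: Thu (+1)  2124: Sat (+2)  2125: Sun (+1)  … (40 more years) …
  2166: Tue (+1)  2167: Wed (+1)  2168: Fri (+2)  2169: Sat (+1)  2170: Sun (+1)
  2171: Mon (+1) ✓  2172: Wed (+2)  2173: Thu (+1)  2174: Fri (+1)  2175: Sat (+1)
  2176: Mon (+2) ✓  2177: Tue (+1)  2178: Wed (+1)  2179: Thu (+1)
Monday years: 2115, 2120, 2126, 2137, 2143, 2148, 2154, 2165, 2171, 2176 — 10 in total.

10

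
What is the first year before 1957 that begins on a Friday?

1954

Jan 1 advances by 2 weekdays after a leap year and by 1 after a common year.
1957: Jan 1 is Tuesday.
1956: Sunday (leap)
1955: Saturday
1954: Friday
1954 begins on a Friday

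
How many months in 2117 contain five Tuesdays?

A month of length L has five Tuesdays iff its first Tuesday is on day ≤ L−28 (so day 1–3 in a 31-day month, 1–2 in a 30-day month, day 1 in a leap February).
Checking each month of 2117: Jan starts Fri (31d); Feb starts Mon (28d); Mar starts Mon (31d) ✓; Apr starts Thu (30d); May starts Sat (31d); Jun starts Tue (30d) ✓; Jul starts Thu (31d); Aug starts Sun (31d) ✓; Sep starts Wed (30d); Oct starts Fri (31d); Nov starts Mon (30d) ✓; Dec starts Wed (31d).
Five-Tuesday months: March, June, August, November → 4.

4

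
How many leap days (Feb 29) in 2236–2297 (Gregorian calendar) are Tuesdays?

Leap years in 2236–2297: 16 of them.
Feb 29 weekday advances by 5 (mod 7) from one leap year to the next four years later (or differs when a century non-leap intervenes).
Leap-day weekdays: 2236:Mon 2240:Sat 2244:Thu 2248:Tue✓ 2252:Sun 2256:Fri 2260:Wed 2264:Mon 2268:Sat 2272:Thu 2276:Tue✓ 2280:Sun 2284:Fri 2288:Wed 2292:Mon 2296:Sat
Tuesday: 2248, 2276 → 2.

2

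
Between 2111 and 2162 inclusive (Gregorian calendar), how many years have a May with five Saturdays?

23

May has 31 days; it has five Saturdays when Saturday falls among the first (month-length − 28) days — i.e. when May 1 is one of Saturday/Friday/Thursday.
May 1 by year: 2111:Fri✓ 2112:Sun 2113:Mon 2114:Tue 2115:Wed 2116:Fri✓ 2117:Sat✓ 2118:Sun 2119:Mon 2120:Wed 2121:Thu✓ 2122:Fri✓ 2123:Sat✓ 2124:Mon 2125:Tue …(22 more)… 2148:Wed 2149:Thu✓ 2150:Fri✓ 2151:Sat✓ 2152:Mon 2153:Tue 2154:Wed 2155:Thu✓ 2156:Sat✓ 2157:Sun 2158:Mon 2159:Tue 2160:Thu✓ 2161:Fri✓ 2162:Sat✓
Years with five Saturdays: 2111, 2116, 2117, 2121, 2122, 2123, 2127, 2128, 2132, 2133, 2134, 2138, 2139, 2144, 2145, 2149, 2150, 2151, 2155, 2156, 2160, 2161, 2162 → 23.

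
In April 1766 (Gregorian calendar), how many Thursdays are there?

4

April 1766 has 30 days and begins on Tuesday.
The first Thursday is April 3.
Thursdays fall on 3, 10, 17, 24 — that's 4.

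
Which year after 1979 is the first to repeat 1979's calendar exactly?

1990

Two years share a calendar iff Jan 1 falls on the same weekday and both are leap or both are common. 1979: Jan 1 is Monday, common year.
1980: Jan 1 Tuesday, leap
1981: Jan 1 Thursday, common
1982: Jan 1 Friday, common
1983: Jan 1 Saturday, common
1984: Jan 1 Sunday, leap
1985: Jan 1 Tuesday, common
1986: Jan 1 Wednesday, common
1987: Jan 1 Thursday, common
1988: Jan 1 Friday, leap
1989: Jan 1 Sunday, common
1990: Jan 1 Monday, common
1990 matches on both conditions.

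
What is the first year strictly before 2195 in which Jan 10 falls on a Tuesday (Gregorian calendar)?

2192

From one year to the next, a fixed date's weekday advances by 1, or by 2 when a Feb 29 lies between the two dates.
2195: January 10 is Saturday.
2194: Friday (−1)
2193: Thursday (−1)
2192: Tuesday (−2)
Jan 10 falls on a Tuesday in 2192.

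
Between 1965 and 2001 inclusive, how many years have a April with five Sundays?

April has 30 days; it has five Sundays when Sunday falls among the first (month-length − 28) days — i.e. when April 1 is one of Sunday/Saturday.
April 1 by year: 1965:Thu 1966:Fri 1967:Sat✓ 1968:Mon 1969:Tue 1970:Wed 1971:Thu 1972:Sat✓ 1973:Sun✓ 1974:Mon 1975:Tue 1976:Thu 1977:Fri 1978:Sat✓ 1979:Sun✓ …(7 more)… 1987:Wed 1988:Fri 1989:Sat✓ 1990:Sun✓ 1991:Mon 1992:Wed 1993:Thu 1994:Fri 1995:Sat✓ 1996:Mon 1997:Tue 1998:Wed 1999:Thu 2000:Sat✓ 2001:Sun✓
Years with five Sundays: 1967, 1972, 1973, 1978, 1979, 1984, 1989, 1990, 1995, 2000, 2001 → 11.

11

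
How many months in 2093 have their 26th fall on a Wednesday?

Check the 26th of each month of 2093: Jan 26: Mon, Feb 26: Thu, Mar 26: Thu, Apr 26: Sun, May 26: Tue, Jun 26: Fri, Jul 26: Sun, Aug 26: Wed, Sep 26: Sat, Oct 26: Mon, Nov 26: Thu, Dec 26: Sat.
Wednesday occurs in August — 1 month.

1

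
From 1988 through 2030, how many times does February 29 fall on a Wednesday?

Leap years in 1988–2030: 11 of them.
Feb 29 weekday advances by 5 (mod 7) from one leap year to the next four years later (or differs when a century non-leap intervenes).
Leap-day weekdays: 1988:Mon 1992:Sat 1996:Thu 2000:Tue 2004:Sun 2008:Fri 2012:Wed✓ 2016:Mon 2020:Sat 2024:Thu 2028:Tue
Wednesday: 2012 → 1.

1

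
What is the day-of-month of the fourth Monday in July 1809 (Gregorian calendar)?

July 1, 1809 is a Saturday, so the first Monday is the 3rd.
The fourth Monday is 3 + 21 = 24.

24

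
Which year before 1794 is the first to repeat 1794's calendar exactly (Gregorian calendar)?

Two years share a calendar iff Jan 1 falls on the same weekday and both are leap or both are common. 1794: Jan 1 is Wednesday, common year.
1793: Jan 1 Tuesday, common
1792: Jan 1 Sunday, leap
1791: Jan 1 Saturday, common
1790: Jan 1 Friday, common
1789: Jan 1 Thursday, common
1788: Jan 1 Tuesday, leap
1787: Jan 1 Monday, common
1786: Jan 1 Sunday, common
1785: Jan 1 Saturday, common
1784: Jan 1 Thursday, leap
1783: Jan 1 Wednesday, common
1783 matches on both conditions.

1783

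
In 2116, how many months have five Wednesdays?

5

A month of length L has five Wednesdays iff its first Wednesday is on day ≤ L−28 (so day 1–3 in a 31-day month, 1–2 in a 30-day month, day 1 in a leap February).
Checking each month of 2116: Jan starts Wed (31d) ✓; Feb starts Sat (29d); Mar starts Sun (31d); Apr starts Wed (30d) ✓; May starts Fri (31d); Jun starts Mon (30d); Jul starts Wed (31d) ✓; Aug starts Sat (31d); Sep starts Tue (30d) ✓; Oct starts Thu (31d); Nov starts Sun (30d); Dec starts Tue (31d) ✓.
Five-Wednesday months: January, April, July, September, December → 5.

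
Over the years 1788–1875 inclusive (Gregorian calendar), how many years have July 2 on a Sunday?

11

Track July 2's weekday year by year (advancing +1, or +2 across a Feb 29):
  1788: Wed  1789: Thu (+1)  1790: Fri (+1)  1791: Sat (+1)  1792: Mon (+2)
  1793: Tue (+1)  1794: Wed (+1)  1795: Thu (+1)  1796: Sat (+2)  1797: Sun (+1) ✓
  1798: Mon (+1)  1799: Tue (+1)  1800: Wed (+1)  1801: Thu (+1)  … (60 more years) …
  1862: Wed (+1)  1863: Thu (+1)  1864: Sat (+2)  1865: Sun (+1) ✓  1866: Mon (+1)
  1867: Tue (+1)  1868: Thu (+2)  1869: Fri (+1)  1870: Sat (+1)  1871: Sun (+1) ✓
  1872: Tue (+2)  1873: Wed (+1)  1874: Thu (+1)  1875: Fri (+1)
Sunday years: 1797, 1809, 1815, 1820, 1826, 1837, 1843, 1848, 1854, 1865, 1871 — 11 in total.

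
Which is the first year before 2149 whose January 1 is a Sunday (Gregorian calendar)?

2147

Jan 1 advances by 2 weekdays after a leap year and by 1 after a common year.
2149: Jan 1 is Wednesday.
2148: Monday (leap)
2147: Sunday
2147 begins on a Sunday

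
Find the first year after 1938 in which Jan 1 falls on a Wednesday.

1941

Jan 1 advances by 2 weekdays after a leap year and by 1 after a common year.
1938: Jan 1 is Saturday.
1939: Sunday
1940: Monday (leap)
1941: Wednesday
1941 begins on a Wednesday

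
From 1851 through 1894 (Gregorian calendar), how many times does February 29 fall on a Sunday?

2

Leap years in 1851–1894: 11 of them.
Feb 29 weekday advances by 5 (mod 7) from one leap year to the next four years later (or differs when a century non-leap intervenes).
Leap-day weekdays: 1852:Sun✓ 1856:Fri 1860:Wed 1864:Mon 1868:Sat 1872:Thu 1876:Tue 1880:Sun✓ 1884:Fri 1888:Wed 1892:Mon
Sunday: 1852, 1880 → 2.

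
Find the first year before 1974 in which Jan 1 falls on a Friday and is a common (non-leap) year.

1971

Jan 1 advances by 2 weekdays after a leap year and by 1 after a common year.
1974: Jan 1 is Tuesday.
1973: Monday
1972: Saturday (leap)
1971: Friday
1971 begins on a Friday and is a common year.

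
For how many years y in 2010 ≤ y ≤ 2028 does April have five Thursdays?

6

April has 30 days; it has five Thursdays when Thursday falls among the first (month-length − 28) days — i.e. when April 1 is one of Thursday/Wednesday.
April 1 by year: 2010:Thu✓ 2011:Fri 2012:Sun 2013:Mon 2014:Tue 2015:Wed✓ 2016:Fri 2017:Sat 2018:Sun 2019:Mon 2020:Wed✓ 2021:Thu✓ 2022:Fri 2023:Sat 2024:Mon 2025:Tue 2026:Wed✓ 2027:Thu✓ 2028:Sat
Years with five Thursdays: 2010, 2015, 2020, 2021, 2026, 2027 → 6.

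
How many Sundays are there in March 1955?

March 1955 has 31 days and begins on Tuesday.
The first Sunday is March 6.
Sundays fall on 6, 13, 20, 27 — that's 4.

4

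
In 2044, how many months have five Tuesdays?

A month of length L has five Tuesdays iff its first Tuesday is on day ≤ L−28 (so day 1–3 in a 31-day month, 1–2 in a 30-day month, day 1 in a leap February).
Checking each month of 2044: Jan starts Fri (31d); Feb starts Mon (29d); Mar starts Tue (31d) ✓; Apr starts Fri (30d); May starts Sun (31d) ✓; Jun starts Wed (30d); Jul starts Fri (31d); Aug starts Mon (31d) ✓; Sep starts Thu (30d); Oct starts Sat (31d); Nov starts Tue (30d) ✓; Dec starts Thu (31d).
Five-Tuesday months: March, May, August, November → 4.

4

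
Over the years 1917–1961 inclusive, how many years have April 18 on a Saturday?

6

Track April 18's weekday year by year (advancing +1, or +2 across a Feb 29):
  1917: Wed  1918: Thu (+1)  1919: Fri (+1)  1920: Sun (+2)  1921: Mon (+1)
  1922: Tue (+1)  1923: Wed (+1)  1924: Fri (+2)  1925: Sat (+1) ✓  1926: Sun (+1)
  1927: Mon (+1)  1928: Wed (+2)  1929: Thu (+1)  1930: Fri (+1)  … (17 more years) …
  1948: Sun (+2)  1949: Mon (+1)  1950: Tue (+1)  1951: Wed (+1)  1952: Fri (+2)
  1953: Sat (+1) ✓  1954: Sun (+1)  1955: Mon (+1)  1956: Wed (+2)  1957: Thu (+1)
  1958: Fri (+1)  1959: Sat (+1) ✓  1960: Mon (+2)  1961: Tue (+1)
Saturday years: 1925, 1931, 1936, 1942, 1953, 1959 — 6 in total.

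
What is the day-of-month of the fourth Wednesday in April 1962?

April 1, 1962 is a Sunday, so the first Wednesday is the 4th.
The fourth Wednesday is 4 + 21 = 25.

25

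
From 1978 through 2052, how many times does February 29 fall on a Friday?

3

Leap years in 1978–2052: 19 of them.
Feb 29 weekday advances by 5 (mod 7) from one leap year to the next four years later (or differs when a century non-leap intervenes).
Leap-day weekdays: 1980:Fri✓ 1984:Wed 1988:Mon 1992:Sat 1996:Thu 2000:Tue 2004:Sun 2008:Fri✓ 2012:Wed 2016:Mon 2020:Sat 2024:Thu 2028:Tue 2032:Sun 2036:Fri✓ 2040:Wed 2044:Mon 2048:Sat 2052:Thu
Friday: 1980, 2008, 2036 → 3.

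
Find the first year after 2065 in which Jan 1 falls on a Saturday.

Jan 1 advances by 2 weekdays after a leap year and by 1 after a common year.
2065: Jan 1 is Thursday.
2066: Friday
2067: Saturday
2067 begins on a Saturday

2067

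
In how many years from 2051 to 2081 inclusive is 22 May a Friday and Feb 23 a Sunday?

Check each year's weekday for 22 May and Feb 23:
  2051: Mon/Thu  2052: Wed/Fri  2053: Thu/Sun  2054: Fri/Mon  2055: Sat/Tue  2056: Mon/Wed  2057: Tue/Fri  2058: Wed/Sat  2059: Thu/Sun  2060: Sat/Mon  2061: Sun/Wed  2062: Mon/Thu  2063: Tue/Fri  2064: Thu/Sat  …(3 more)…  2068: Tue/Thu  2069: Wed/Sat  2070: Thu/Sun  2071: Fri/Mon  2072: Sun/Tue  2073: Mon/Thu  2074: Tue/Fri  2075: Wed/Sat  2076: Fri/Sun ✓  2077: Sat/Tue  2078: Sun/Wed  2079: Mon/Thu  2080: Wed/Fri  2081: Thu/Sun
Both conditions hold in: 2076 — 1.

1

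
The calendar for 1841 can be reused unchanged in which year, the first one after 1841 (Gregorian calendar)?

1847

Two years share a calendar iff Jan 1 falls on the same weekday and both are leap or both are common. 1841: Jan 1 is Friday, common year.
1842: Jan 1 Saturday, common
1843: Jan 1 Sunday, common
1844: Jan 1 Monday, leap
1845: Jan 1 Wednesday, common
1846: Jan 1 Thursday, common
1847: Jan 1 Friday, common
1847 matches on both conditions.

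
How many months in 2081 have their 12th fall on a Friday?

Check the 12th of each month of 2081: Jan 12: Sun, Feb 12: Wed, Mar 12: Wed, Apr 12: Sat, May 12: Mon, Jun 12: Thu, Jul 12: Sat, Aug 12: Tue, Sep 12: Fri, Oct 12: Sun, Nov 12: Wed, Dec 12: Fri.
Friday occurs in September, December — 2 months.

2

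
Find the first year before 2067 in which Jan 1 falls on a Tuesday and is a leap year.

Jan 1 advances by 2 weekdays after a leap year and by 1 after a common year.
2067: Jan 1 is Saturday.
2066: Friday
2065: Thursday
2064: Tuesday (leap)
2064 begins on a Tuesday and is a leap year.

2064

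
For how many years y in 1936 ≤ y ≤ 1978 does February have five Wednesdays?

February has 28 days (29 in leap years); it has five Wednesdays when Wednesday falls among the first (month-length − 28) days — i.e. when February 1 is Wednesday in a leap year (never in a common year).
February 1 by year: 1936:Sat 1937:Mon 1938:Tue 1939:Wed 1940:Thu 1941:Sat 1942:Sun 1943:Mon 1944:Tue 1945:Thu 1946:Fri 1947:Sat 1948:Sun 1949:Tue 1950:Wed …(13 more)… 1964:Sat 1965:Mon 1966:Tue 1967:Wed 1968:Thu 1969:Sat 1970:Sun 1971:Mon 1972:Tue 1973:Thu 1974:Fri 1975:Sat 1976:Sun 1977:Tue 1978:Wed
Years with five Wednesdays: 1956 → 1.

1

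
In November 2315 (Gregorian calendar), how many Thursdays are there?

4

November 2315 has 30 days and begins on Monday.
The first Thursday is November 4.
Thursdays fall on 4, 11, 18, 25 — that's 4.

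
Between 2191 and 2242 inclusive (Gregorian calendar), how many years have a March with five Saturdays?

23

March has 31 days; it has five Saturdays when Saturday falls among the first (month-length − 28) days — i.e. when March 1 is one of Saturday/Friday/Thursday.
March 1 by year: 2191:Tue 2192:Thu✓ 2193:Fri✓ 2194:Sat✓ 2195:Sun 2196:Tue 2197:Wed 2198:Thu✓ 2199:Fri✓ 2200:Sat✓ 2201:Sun 2202:Mon 2203:Tue 2204:Thu✓ 2205:Fri✓ …(22 more)… 2228:Sat✓ 2229:Sun 2230:Mon 2231:Tue 2232:Thu✓ 2233:Fri✓ 2234:Sat✓ 2235:Sun 2236:Tue 2237:Wed 2238:Thu✓ 2239:Fri✓ 2240:Sun 2241:Mon 2242:Tue
Years with five Saturdays: 2192, 2193, 2194, 2198, 2199, 2200, 2204, 2205, 2206, 2210, 2211, 2216, 2217, 2221, 2222, 2223, 2227, 2228, 2232, 2233, 2234, 2238, 2239 → 23.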